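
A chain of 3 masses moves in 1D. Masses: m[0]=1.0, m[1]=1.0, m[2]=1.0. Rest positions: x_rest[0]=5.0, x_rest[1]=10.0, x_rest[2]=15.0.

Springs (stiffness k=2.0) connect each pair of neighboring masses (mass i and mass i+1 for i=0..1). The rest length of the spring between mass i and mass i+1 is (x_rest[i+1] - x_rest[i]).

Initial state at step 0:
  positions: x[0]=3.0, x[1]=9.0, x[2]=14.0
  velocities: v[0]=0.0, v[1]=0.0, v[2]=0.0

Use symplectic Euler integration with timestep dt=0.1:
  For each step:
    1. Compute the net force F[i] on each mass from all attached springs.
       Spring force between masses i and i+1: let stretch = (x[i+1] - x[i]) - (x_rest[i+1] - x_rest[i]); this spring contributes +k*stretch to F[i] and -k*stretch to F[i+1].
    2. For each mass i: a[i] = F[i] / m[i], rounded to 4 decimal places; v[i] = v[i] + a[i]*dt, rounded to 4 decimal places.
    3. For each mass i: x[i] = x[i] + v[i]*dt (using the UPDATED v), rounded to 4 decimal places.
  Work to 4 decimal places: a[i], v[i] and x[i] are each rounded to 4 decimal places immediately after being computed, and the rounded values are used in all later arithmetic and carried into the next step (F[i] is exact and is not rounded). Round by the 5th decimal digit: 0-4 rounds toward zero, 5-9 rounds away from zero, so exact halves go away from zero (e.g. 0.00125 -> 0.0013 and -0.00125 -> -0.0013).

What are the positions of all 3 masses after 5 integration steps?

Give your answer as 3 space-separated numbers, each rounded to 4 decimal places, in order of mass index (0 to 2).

Answer: 3.2730 8.7400 13.9869

Derivation:
Step 0: x=[3.0000 9.0000 14.0000] v=[0.0000 0.0000 0.0000]
Step 1: x=[3.0200 8.9800 14.0000] v=[0.2000 -0.2000 0.0000]
Step 2: x=[3.0592 8.9412 13.9996] v=[0.3920 -0.3880 -0.0040]
Step 3: x=[3.1160 8.8859 13.9980] v=[0.5684 -0.5527 -0.0157]
Step 4: x=[3.1882 8.8175 13.9942] v=[0.7224 -0.6843 -0.0381]
Step 5: x=[3.2730 8.7400 13.9869] v=[0.8483 -0.7748 -0.0734]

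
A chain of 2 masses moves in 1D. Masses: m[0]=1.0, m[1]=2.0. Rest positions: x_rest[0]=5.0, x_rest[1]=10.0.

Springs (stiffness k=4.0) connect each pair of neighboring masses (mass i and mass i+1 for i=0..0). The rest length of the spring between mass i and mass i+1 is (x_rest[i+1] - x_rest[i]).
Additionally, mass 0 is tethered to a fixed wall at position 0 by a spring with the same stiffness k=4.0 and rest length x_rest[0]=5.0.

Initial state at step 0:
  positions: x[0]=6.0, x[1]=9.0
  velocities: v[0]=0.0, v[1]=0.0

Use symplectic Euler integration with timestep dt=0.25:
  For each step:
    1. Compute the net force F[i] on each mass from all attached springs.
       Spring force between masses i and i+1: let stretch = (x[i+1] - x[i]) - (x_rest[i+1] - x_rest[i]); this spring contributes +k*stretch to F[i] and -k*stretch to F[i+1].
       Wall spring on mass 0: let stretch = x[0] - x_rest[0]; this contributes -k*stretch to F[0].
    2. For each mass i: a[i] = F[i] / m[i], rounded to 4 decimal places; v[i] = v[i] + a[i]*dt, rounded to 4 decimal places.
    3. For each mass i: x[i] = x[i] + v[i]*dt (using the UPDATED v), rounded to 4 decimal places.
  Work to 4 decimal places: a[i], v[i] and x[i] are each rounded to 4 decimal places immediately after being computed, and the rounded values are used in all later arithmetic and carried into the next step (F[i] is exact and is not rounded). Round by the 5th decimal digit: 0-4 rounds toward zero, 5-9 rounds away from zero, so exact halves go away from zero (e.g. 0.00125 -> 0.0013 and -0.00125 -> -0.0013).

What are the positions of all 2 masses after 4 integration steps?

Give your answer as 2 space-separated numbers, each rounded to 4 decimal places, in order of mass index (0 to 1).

Answer: 3.4551 10.0772

Derivation:
Step 0: x=[6.0000 9.0000] v=[0.0000 0.0000]
Step 1: x=[5.2500 9.2500] v=[-3.0000 1.0000]
Step 2: x=[4.1875 9.6250] v=[-4.2500 1.5000]
Step 3: x=[3.4375 9.9453] v=[-3.0000 1.2813]
Step 4: x=[3.4551 10.0772] v=[0.0703 0.5274]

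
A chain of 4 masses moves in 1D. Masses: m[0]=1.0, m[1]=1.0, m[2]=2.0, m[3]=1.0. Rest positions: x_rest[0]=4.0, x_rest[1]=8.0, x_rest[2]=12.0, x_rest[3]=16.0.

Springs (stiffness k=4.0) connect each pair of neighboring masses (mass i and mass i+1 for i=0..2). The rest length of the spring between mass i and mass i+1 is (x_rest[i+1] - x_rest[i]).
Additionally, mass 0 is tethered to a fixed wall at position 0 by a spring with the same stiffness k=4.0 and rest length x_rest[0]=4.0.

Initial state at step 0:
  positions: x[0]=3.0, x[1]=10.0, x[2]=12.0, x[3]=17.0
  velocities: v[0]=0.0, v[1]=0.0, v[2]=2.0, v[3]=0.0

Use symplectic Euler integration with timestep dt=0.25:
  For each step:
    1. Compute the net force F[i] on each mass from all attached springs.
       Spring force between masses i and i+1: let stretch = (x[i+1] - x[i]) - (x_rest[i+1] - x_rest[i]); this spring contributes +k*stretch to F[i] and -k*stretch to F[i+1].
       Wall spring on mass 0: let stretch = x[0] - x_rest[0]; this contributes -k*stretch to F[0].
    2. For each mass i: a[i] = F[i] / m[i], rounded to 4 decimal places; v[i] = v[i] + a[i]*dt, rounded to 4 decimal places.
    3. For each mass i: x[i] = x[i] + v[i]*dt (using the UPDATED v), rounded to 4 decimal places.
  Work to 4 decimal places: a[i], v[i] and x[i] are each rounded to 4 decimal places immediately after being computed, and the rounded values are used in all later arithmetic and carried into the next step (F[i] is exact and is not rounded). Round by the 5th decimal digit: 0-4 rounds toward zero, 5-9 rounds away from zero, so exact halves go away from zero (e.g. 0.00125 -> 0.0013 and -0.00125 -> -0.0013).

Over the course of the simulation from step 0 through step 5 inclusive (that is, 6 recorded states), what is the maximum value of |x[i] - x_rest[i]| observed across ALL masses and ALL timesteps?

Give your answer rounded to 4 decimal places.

Step 0: x=[3.0000 10.0000 12.0000 17.0000] v=[0.0000 0.0000 2.0000 0.0000]
Step 1: x=[4.0000 8.7500 12.8750 16.7500] v=[4.0000 -5.0000 3.5000 -1.0000]
Step 2: x=[5.1875 7.3438 13.7188 16.5313] v=[4.7500 -5.6250 3.3750 -0.8750]
Step 3: x=[5.6172 6.9922 14.1173 16.6094] v=[1.7188 -1.4063 1.5938 0.3125]
Step 4: x=[4.9864 8.0782 13.9366 17.0645] v=[-2.5234 4.3438 -0.7227 1.8204]
Step 5: x=[3.8819 9.8558 13.4146 17.7376] v=[-4.4180 7.1104 -2.0880 2.6925]
Max displacement = 2.1173

Answer: 2.1173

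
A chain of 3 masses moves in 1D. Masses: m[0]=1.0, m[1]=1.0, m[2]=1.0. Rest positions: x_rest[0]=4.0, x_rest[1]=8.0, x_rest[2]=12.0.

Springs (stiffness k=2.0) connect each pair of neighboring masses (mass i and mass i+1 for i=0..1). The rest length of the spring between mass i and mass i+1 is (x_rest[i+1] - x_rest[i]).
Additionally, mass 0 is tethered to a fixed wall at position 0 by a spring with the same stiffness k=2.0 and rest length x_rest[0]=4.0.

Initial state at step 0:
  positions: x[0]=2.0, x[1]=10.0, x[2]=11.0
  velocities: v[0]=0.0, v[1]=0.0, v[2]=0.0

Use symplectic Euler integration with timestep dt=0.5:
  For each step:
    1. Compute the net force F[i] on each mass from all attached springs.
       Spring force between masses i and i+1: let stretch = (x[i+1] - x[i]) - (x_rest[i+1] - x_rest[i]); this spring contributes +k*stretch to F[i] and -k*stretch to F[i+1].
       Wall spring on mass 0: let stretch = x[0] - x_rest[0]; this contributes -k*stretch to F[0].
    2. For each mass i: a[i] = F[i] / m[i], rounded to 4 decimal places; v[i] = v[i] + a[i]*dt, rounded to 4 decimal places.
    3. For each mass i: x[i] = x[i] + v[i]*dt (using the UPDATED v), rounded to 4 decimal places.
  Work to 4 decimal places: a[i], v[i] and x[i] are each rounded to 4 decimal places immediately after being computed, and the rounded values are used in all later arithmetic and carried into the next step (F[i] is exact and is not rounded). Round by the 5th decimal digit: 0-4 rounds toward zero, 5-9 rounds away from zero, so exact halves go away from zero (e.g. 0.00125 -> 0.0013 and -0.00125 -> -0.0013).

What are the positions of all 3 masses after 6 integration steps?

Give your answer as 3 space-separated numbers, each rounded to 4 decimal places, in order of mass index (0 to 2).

Answer: 5.9219 5.4063 13.3594

Derivation:
Step 0: x=[2.0000 10.0000 11.0000] v=[0.0000 0.0000 0.0000]
Step 1: x=[5.0000 6.5000 12.5000] v=[6.0000 -7.0000 3.0000]
Step 2: x=[6.2500 5.2500 13.0000] v=[2.5000 -2.5000 1.0000]
Step 3: x=[3.8750 8.3750 11.6250] v=[-4.7500 6.2500 -2.7500]
Step 4: x=[1.8125 10.8750 10.6250] v=[-4.1250 5.0000 -2.0000]
Step 5: x=[3.3750 8.7188 11.7500] v=[3.1250 -4.3125 2.2500]
Step 6: x=[5.9219 5.4063 13.3594] v=[5.0938 -6.6251 3.2188]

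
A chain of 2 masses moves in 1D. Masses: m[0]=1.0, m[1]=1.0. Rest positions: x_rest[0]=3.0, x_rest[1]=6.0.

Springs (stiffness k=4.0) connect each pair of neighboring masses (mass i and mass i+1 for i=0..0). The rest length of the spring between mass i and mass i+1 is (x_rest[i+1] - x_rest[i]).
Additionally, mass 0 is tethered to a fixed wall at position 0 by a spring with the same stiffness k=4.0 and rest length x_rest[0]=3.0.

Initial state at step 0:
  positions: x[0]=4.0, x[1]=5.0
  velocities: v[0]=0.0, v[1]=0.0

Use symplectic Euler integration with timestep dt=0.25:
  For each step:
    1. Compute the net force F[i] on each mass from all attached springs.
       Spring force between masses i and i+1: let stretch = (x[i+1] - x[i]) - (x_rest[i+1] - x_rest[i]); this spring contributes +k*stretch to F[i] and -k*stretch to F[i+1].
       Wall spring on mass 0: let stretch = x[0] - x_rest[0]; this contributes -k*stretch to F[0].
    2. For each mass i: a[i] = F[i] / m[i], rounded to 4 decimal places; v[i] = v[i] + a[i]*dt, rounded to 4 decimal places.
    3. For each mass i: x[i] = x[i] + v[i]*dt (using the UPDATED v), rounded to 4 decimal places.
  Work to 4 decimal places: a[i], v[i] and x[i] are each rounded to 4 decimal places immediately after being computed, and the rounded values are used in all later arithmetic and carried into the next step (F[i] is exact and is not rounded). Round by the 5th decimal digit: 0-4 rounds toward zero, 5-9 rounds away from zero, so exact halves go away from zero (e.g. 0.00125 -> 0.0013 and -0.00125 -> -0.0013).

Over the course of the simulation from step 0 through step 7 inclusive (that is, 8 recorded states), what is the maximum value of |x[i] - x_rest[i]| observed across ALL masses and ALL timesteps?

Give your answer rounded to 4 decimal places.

Answer: 1.3981

Derivation:
Step 0: x=[4.0000 5.0000] v=[0.0000 0.0000]
Step 1: x=[3.2500 5.5000] v=[-3.0000 2.0000]
Step 2: x=[2.2500 6.1875] v=[-4.0000 2.7500]
Step 3: x=[1.6719 6.6406] v=[-2.3125 1.8125]
Step 4: x=[1.9180 6.6016] v=[0.9843 -0.1562]
Step 5: x=[2.8555 6.1417] v=[3.7499 -1.8398]
Step 6: x=[3.9007 5.6102] v=[4.1806 -2.1260]
Step 7: x=[4.3981 5.4013] v=[1.9894 -0.8355]
Max displacement = 1.3981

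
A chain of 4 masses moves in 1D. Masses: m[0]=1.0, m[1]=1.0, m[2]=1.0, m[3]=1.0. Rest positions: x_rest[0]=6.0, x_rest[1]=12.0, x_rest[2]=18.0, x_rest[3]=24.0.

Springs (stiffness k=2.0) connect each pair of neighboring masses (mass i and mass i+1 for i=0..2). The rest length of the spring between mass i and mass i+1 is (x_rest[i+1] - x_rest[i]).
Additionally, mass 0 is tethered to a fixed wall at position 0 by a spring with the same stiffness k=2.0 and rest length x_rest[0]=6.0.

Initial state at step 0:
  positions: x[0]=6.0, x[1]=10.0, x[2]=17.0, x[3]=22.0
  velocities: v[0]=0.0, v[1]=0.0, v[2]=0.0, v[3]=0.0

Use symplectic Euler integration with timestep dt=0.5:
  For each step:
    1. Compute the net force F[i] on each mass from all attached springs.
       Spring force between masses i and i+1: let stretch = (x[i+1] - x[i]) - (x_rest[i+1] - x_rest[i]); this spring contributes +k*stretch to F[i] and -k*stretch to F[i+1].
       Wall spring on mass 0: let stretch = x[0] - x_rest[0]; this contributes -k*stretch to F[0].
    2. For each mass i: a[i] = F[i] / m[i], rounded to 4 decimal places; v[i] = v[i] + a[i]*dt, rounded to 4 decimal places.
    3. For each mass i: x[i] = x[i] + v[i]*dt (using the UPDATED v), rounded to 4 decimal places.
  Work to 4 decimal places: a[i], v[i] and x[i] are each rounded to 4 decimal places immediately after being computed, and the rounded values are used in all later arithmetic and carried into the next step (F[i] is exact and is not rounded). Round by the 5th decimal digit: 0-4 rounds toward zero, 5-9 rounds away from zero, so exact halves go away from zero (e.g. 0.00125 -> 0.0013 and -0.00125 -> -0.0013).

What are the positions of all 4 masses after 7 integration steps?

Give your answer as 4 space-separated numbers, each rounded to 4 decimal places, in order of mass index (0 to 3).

Step 0: x=[6.0000 10.0000 17.0000 22.0000] v=[0.0000 0.0000 0.0000 0.0000]
Step 1: x=[5.0000 11.5000 16.0000 22.5000] v=[-2.0000 3.0000 -2.0000 1.0000]
Step 2: x=[4.7500 12.0000 16.0000 22.7500] v=[-0.5000 1.0000 0.0000 0.5000]
Step 3: x=[5.7500 10.8750 17.3750 22.6250] v=[2.0000 -2.2500 2.7500 -0.2500]
Step 4: x=[6.4375 10.4375 18.1250 22.8750] v=[1.3750 -0.8750 1.5000 0.5000]
Step 5: x=[5.9063 11.8438 17.4063 23.7500] v=[-1.0625 2.8125 -1.4375 1.7500]
Step 6: x=[5.3907 13.0626 17.0782 24.4532] v=[-1.0313 2.4375 -0.6563 1.4063]
Step 7: x=[6.0157 12.4532 18.4298 24.4689] v=[1.2499 -1.2188 2.7031 0.0313]

Answer: 6.0157 12.4532 18.4298 24.4689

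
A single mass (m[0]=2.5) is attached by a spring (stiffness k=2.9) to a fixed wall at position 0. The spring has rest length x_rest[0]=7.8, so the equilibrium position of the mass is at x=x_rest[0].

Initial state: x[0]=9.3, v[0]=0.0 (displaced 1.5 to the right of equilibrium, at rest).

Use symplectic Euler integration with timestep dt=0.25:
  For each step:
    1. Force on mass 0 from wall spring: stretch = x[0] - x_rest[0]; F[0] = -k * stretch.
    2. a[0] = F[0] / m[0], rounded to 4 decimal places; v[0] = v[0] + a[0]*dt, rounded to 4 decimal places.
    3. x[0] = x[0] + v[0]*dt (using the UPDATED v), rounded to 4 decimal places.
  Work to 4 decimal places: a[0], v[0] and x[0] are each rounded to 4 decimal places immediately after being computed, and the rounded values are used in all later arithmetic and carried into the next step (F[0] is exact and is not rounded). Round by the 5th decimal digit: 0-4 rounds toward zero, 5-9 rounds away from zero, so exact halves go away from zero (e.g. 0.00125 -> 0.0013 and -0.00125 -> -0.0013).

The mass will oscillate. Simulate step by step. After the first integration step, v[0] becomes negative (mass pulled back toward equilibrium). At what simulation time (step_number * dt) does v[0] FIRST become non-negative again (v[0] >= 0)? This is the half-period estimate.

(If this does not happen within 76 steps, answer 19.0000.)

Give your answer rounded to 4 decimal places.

Step 0: x=[9.3000] v=[0.0000]
Step 1: x=[9.1913] v=[-0.4350]
Step 2: x=[8.9817] v=[-0.8385]
Step 3: x=[8.6864] v=[-1.1812]
Step 4: x=[8.3268] v=[-1.4383]
Step 5: x=[7.9290] v=[-1.5911]
Step 6: x=[7.5219] v=[-1.6285]
Step 7: x=[7.1349] v=[-1.5479]
Step 8: x=[6.7962] v=[-1.3550]
Step 9: x=[6.5302] v=[-1.0639]
Step 10: x=[6.3563] v=[-0.6957]
Step 11: x=[6.2871] v=[-0.2770]
Step 12: x=[6.3276] v=[0.1618]
First v>=0 after going negative at step 12, time=3.0000

Answer: 3.0000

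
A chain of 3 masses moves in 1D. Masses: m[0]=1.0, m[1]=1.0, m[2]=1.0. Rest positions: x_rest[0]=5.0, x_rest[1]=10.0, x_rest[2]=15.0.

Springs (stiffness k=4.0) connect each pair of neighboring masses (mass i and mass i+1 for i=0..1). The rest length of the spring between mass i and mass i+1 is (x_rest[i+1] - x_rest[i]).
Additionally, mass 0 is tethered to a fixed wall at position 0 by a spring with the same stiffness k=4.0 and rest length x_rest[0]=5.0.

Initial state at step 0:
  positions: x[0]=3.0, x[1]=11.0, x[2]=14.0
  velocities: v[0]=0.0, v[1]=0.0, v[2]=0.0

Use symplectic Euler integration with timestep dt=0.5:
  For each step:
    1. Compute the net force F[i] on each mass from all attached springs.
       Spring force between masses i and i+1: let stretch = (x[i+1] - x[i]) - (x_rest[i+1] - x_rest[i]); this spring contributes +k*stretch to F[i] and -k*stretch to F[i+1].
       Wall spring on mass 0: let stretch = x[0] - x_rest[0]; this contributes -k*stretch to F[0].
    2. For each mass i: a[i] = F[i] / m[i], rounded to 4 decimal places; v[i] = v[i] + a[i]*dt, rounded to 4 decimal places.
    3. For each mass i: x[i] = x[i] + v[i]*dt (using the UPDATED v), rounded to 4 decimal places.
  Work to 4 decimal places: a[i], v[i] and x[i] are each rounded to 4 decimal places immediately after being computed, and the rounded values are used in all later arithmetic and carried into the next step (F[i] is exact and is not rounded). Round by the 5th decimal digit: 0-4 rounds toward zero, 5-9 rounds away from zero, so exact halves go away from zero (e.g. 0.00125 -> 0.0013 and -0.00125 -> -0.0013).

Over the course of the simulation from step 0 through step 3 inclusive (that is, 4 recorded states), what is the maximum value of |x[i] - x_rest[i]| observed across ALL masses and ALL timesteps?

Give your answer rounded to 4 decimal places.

Step 0: x=[3.0000 11.0000 14.0000] v=[0.0000 0.0000 0.0000]
Step 1: x=[8.0000 6.0000 16.0000] v=[10.0000 -10.0000 4.0000]
Step 2: x=[3.0000 13.0000 13.0000] v=[-10.0000 14.0000 -6.0000]
Step 3: x=[5.0000 10.0000 15.0000] v=[4.0000 -6.0000 4.0000]
Max displacement = 4.0000

Answer: 4.0000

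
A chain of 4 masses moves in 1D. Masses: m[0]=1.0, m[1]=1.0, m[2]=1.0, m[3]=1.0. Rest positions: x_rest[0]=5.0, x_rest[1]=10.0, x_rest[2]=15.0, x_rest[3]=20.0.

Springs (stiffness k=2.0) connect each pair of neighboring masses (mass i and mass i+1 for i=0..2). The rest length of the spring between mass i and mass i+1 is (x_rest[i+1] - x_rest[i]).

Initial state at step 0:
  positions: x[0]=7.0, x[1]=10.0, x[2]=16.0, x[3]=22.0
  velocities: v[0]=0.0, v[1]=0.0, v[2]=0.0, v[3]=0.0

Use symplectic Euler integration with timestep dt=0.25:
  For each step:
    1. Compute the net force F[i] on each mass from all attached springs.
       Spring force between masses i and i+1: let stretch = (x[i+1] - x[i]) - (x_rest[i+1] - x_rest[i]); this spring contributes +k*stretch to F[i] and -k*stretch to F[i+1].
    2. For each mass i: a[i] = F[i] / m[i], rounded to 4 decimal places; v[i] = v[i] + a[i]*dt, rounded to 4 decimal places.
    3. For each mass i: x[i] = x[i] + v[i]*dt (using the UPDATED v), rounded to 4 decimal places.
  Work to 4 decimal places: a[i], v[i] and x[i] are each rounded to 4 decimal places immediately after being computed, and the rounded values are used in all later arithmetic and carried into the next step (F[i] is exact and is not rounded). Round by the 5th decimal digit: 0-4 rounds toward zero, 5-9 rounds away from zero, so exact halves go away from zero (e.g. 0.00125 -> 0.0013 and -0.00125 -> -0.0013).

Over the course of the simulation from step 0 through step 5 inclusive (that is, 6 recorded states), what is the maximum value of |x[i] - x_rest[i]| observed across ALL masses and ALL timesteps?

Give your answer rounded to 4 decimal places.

Step 0: x=[7.0000 10.0000 16.0000 22.0000] v=[0.0000 0.0000 0.0000 0.0000]
Step 1: x=[6.7500 10.3750 16.0000 21.8750] v=[-1.0000 1.5000 0.0000 -0.5000]
Step 2: x=[6.3281 11.0000 16.0313 21.6406] v=[-1.6875 2.5000 0.1250 -0.9375]
Step 3: x=[5.8652 11.6699 16.1348 21.3301] v=[-1.8516 2.6797 0.4140 -1.2422]
Step 4: x=[5.5029 12.1724 16.3296 20.9951] v=[-1.4493 2.0098 0.7792 -1.3399]
Step 5: x=[5.3493 12.3608 16.5880 20.7019] v=[-0.6146 0.7537 1.0334 -1.1727]
Max displacement = 2.3608

Answer: 2.3608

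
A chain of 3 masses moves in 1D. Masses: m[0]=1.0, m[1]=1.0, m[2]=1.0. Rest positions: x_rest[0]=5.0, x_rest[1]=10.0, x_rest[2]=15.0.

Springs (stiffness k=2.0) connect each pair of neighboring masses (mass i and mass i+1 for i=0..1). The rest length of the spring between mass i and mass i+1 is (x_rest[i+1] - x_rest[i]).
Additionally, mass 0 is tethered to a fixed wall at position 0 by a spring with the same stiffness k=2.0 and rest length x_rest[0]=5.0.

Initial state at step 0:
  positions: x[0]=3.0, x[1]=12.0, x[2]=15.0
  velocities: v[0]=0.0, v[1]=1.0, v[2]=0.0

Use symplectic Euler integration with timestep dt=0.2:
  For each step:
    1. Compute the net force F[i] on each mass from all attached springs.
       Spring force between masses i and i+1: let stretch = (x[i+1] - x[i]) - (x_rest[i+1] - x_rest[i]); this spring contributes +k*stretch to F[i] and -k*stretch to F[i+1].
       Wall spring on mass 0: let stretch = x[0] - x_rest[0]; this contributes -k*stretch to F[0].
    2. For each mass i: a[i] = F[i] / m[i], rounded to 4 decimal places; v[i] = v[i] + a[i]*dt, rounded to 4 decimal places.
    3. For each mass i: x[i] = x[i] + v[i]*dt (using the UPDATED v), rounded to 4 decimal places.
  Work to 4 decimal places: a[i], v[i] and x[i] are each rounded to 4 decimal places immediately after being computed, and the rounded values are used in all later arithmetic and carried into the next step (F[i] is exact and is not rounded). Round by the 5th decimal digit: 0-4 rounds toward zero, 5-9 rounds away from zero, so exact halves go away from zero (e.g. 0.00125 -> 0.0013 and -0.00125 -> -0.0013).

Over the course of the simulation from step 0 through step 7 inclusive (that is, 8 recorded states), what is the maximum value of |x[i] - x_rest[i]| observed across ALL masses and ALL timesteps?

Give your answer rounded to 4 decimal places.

Step 0: x=[3.0000 12.0000 15.0000] v=[0.0000 1.0000 0.0000]
Step 1: x=[3.4800 11.7200 15.1600] v=[2.4000 -1.4000 0.8000]
Step 2: x=[4.3408 11.0560 15.4448] v=[4.3040 -3.3200 1.4240]
Step 3: x=[5.3916 10.2059 15.7785] v=[5.2538 -4.2506 1.6685]
Step 4: x=[6.3962 9.4164 16.0664] v=[5.0229 -3.9473 1.4395]
Step 5: x=[7.1307 8.9173 16.2223] v=[3.6725 -2.4954 0.7795]
Step 6: x=[7.4377 8.8597 16.1938] v=[1.5349 -0.2880 -0.1425]
Step 7: x=[7.2634 9.2751 15.9786] v=[-0.8714 2.0768 -1.0761]
Max displacement = 2.4377

Answer: 2.4377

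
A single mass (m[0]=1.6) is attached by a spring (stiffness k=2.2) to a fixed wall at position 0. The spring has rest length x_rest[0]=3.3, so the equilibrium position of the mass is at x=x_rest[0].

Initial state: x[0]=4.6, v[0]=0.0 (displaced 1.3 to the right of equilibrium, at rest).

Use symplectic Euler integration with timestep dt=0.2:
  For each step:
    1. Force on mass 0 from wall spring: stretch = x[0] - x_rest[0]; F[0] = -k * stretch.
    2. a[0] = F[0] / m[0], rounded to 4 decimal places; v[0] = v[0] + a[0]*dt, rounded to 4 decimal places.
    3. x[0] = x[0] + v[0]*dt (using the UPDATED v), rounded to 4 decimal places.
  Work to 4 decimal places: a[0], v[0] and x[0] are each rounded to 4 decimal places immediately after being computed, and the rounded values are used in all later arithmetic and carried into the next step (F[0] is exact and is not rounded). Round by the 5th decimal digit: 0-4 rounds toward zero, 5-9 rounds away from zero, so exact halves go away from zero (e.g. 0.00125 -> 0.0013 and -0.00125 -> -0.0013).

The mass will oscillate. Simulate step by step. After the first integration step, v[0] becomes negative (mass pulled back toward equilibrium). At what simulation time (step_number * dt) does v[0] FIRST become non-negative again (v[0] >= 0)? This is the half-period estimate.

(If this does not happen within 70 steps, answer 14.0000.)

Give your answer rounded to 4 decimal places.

Answer: 2.8000

Derivation:
Step 0: x=[4.6000] v=[0.0000]
Step 1: x=[4.5285] v=[-0.3575]
Step 2: x=[4.3894] v=[-0.6953]
Step 3: x=[4.1904] v=[-0.9949]
Step 4: x=[3.9424] v=[-1.2398]
Step 5: x=[3.6591] v=[-1.4165]
Step 6: x=[3.3560] v=[-1.5153]
Step 7: x=[3.0499] v=[-1.5307]
Step 8: x=[2.7575] v=[-1.4619]
Step 9: x=[2.4950] v=[-1.3127]
Step 10: x=[2.2767] v=[-1.0913]
Step 11: x=[2.1147] v=[-0.8099]
Step 12: x=[2.0179] v=[-0.4839]
Step 13: x=[1.9916] v=[-0.1313]
Step 14: x=[2.0373] v=[0.2285]
First v>=0 after going negative at step 14, time=2.8000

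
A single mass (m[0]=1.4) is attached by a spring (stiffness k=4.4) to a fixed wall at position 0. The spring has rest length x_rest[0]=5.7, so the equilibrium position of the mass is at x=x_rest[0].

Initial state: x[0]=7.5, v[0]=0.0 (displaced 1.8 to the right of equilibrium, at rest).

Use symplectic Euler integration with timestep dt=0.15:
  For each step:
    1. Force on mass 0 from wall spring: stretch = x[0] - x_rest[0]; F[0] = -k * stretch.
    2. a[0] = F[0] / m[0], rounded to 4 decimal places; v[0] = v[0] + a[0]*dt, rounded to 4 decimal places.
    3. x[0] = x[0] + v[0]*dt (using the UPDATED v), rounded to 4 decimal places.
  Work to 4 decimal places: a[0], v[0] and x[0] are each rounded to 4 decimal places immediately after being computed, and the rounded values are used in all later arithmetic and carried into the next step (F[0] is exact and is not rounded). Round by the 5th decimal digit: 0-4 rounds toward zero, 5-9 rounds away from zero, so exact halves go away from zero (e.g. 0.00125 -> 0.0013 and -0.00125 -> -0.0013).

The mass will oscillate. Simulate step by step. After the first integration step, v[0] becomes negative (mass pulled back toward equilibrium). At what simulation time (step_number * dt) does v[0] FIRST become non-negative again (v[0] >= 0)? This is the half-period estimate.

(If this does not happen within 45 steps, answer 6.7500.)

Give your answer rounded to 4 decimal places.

Answer: 1.8000

Derivation:
Step 0: x=[7.5000] v=[0.0000]
Step 1: x=[7.3727] v=[-0.8486]
Step 2: x=[7.1271] v=[-1.6372]
Step 3: x=[6.7806] v=[-2.3100]
Step 4: x=[6.3577] v=[-2.8194]
Step 5: x=[5.8883] v=[-3.1295]
Step 6: x=[5.4056] v=[-3.2183]
Step 7: x=[4.9437] v=[-3.0795]
Step 8: x=[4.5353] v=[-2.7230]
Step 9: x=[4.2092] v=[-2.1739]
Step 10: x=[3.9885] v=[-1.4711]
Step 11: x=[3.8889] v=[-0.6643]
Step 12: x=[3.9173] v=[0.1895]
First v>=0 after going negative at step 12, time=1.8000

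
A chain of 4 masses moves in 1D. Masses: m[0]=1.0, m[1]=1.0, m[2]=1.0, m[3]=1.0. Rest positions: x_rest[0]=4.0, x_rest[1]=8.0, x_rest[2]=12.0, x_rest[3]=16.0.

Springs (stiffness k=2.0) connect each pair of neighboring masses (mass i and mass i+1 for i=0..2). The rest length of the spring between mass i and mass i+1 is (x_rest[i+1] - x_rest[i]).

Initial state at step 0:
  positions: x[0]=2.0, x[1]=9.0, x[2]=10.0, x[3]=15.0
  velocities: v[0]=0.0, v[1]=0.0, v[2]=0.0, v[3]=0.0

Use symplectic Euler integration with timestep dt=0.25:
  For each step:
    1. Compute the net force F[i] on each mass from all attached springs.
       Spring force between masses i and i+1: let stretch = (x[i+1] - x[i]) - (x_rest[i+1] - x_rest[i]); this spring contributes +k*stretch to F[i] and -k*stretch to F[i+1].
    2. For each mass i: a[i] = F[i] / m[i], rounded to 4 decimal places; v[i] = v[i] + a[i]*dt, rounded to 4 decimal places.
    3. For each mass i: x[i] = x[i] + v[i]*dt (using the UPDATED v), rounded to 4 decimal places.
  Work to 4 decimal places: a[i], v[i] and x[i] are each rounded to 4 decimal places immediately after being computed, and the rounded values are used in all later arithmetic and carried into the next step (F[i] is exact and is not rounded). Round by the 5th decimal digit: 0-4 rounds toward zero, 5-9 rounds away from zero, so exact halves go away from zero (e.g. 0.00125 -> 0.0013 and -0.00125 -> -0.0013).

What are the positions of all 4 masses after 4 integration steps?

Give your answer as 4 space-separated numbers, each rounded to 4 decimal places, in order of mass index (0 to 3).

Answer: 4.0015 5.1558 12.1763 14.6665

Derivation:
Step 0: x=[2.0000 9.0000 10.0000 15.0000] v=[0.0000 0.0000 0.0000 0.0000]
Step 1: x=[2.3750 8.2500 10.5000 14.8750] v=[1.5000 -3.0000 2.0000 -0.5000]
Step 2: x=[2.9844 7.0469 11.2656 14.7031] v=[2.4375 -4.8125 3.0625 -0.6875]
Step 3: x=[3.6016 5.8633 11.9336 14.6015] v=[2.4688 -4.7344 2.6719 -0.4063]
Step 4: x=[4.0015 5.1558 12.1763 14.6665] v=[1.5997 -2.8301 0.9707 0.2598]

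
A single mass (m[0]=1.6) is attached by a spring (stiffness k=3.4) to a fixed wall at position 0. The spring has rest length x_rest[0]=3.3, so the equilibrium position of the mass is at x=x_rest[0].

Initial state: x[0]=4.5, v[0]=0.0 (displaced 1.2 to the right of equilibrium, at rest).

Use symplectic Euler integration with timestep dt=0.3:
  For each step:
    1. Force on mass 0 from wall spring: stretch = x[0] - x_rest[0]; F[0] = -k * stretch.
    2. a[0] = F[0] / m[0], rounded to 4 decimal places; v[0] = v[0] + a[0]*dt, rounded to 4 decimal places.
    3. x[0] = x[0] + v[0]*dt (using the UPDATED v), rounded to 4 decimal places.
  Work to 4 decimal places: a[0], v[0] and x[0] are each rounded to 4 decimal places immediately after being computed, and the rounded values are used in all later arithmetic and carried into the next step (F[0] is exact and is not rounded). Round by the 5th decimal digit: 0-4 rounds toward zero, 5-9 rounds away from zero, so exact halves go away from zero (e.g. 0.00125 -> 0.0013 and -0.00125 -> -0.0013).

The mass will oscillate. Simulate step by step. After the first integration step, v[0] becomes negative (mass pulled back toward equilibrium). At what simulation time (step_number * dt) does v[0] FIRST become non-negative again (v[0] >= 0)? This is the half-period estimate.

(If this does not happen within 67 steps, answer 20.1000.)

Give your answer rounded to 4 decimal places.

Step 0: x=[4.5000] v=[0.0000]
Step 1: x=[4.2705] v=[-0.7650]
Step 2: x=[3.8554] v=[-1.3837]
Step 3: x=[3.3341] v=[-1.7378]
Step 4: x=[2.8062] v=[-1.7596]
Step 5: x=[2.3728] v=[-1.4448]
Step 6: x=[2.1167] v=[-0.8537]
Step 7: x=[2.0869] v=[-0.0994]
Step 8: x=[2.2891] v=[0.6739]
First v>=0 after going negative at step 8, time=2.4000

Answer: 2.4000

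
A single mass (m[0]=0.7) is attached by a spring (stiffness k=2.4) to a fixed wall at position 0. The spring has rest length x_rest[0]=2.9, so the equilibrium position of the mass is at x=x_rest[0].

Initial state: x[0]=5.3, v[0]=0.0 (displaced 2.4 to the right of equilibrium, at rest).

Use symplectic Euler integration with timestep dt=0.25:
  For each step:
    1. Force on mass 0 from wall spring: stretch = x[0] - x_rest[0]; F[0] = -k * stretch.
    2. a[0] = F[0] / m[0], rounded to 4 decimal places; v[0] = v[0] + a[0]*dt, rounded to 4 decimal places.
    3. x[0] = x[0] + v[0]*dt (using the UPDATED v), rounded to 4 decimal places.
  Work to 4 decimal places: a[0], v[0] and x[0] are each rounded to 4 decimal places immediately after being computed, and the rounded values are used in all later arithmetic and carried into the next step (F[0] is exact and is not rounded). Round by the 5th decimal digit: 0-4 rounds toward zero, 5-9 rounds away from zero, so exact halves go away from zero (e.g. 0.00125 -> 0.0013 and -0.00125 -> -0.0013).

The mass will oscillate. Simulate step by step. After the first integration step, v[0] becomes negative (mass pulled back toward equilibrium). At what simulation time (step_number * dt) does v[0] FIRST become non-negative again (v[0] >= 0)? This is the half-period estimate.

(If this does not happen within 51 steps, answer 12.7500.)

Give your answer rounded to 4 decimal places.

Step 0: x=[5.3000] v=[0.0000]
Step 1: x=[4.7857] v=[-2.0572]
Step 2: x=[3.8673] v=[-3.6735]
Step 3: x=[2.7417] v=[-4.5026]
Step 4: x=[1.6500] v=[-4.3669]
Step 5: x=[0.8261] v=[-3.2955]
Step 6: x=[0.4466] v=[-1.5179]
Step 7: x=[0.5929] v=[0.5850]
First v>=0 after going negative at step 7, time=1.7500

Answer: 1.7500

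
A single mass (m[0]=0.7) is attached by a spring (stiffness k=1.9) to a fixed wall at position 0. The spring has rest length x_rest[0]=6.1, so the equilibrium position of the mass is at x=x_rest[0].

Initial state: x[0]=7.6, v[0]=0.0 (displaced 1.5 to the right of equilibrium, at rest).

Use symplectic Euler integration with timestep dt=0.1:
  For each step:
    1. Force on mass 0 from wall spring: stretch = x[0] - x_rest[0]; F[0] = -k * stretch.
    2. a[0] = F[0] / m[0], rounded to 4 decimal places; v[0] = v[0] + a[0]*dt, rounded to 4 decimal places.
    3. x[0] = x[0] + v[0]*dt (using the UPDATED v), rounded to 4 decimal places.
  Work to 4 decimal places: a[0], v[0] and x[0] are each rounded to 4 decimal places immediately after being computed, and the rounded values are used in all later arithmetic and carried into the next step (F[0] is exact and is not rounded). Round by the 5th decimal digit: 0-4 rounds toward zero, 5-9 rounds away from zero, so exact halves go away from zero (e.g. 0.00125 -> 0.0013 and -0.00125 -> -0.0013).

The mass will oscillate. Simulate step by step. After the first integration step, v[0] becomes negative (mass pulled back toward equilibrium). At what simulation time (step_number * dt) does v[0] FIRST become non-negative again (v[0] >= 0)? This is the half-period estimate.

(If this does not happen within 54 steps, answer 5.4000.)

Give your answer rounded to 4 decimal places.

Answer: 2.0000

Derivation:
Step 0: x=[7.6000] v=[0.0000]
Step 1: x=[7.5593] v=[-0.4071]
Step 2: x=[7.4790] v=[-0.8032]
Step 3: x=[7.3613] v=[-1.1775]
Step 4: x=[7.2093] v=[-1.5199]
Step 5: x=[7.0272] v=[-1.8210]
Step 6: x=[6.8199] v=[-2.0727]
Step 7: x=[6.5931] v=[-2.2681]
Step 8: x=[6.3529] v=[-2.4019]
Step 9: x=[6.1059] v=[-2.4705]
Step 10: x=[5.8587] v=[-2.4721]
Step 11: x=[5.6180] v=[-2.4066]
Step 12: x=[5.3904] v=[-2.2758]
Step 13: x=[5.1821] v=[-2.0832]
Step 14: x=[4.9987] v=[-1.8341]
Step 15: x=[4.8452] v=[-1.5352]
Step 16: x=[4.7257] v=[-1.1946]
Step 17: x=[4.6435] v=[-0.8216]
Step 18: x=[4.6009] v=[-0.4263]
Step 19: x=[4.5990] v=[-0.0194]
Step 20: x=[4.6378] v=[0.3880]
First v>=0 after going negative at step 20, time=2.0000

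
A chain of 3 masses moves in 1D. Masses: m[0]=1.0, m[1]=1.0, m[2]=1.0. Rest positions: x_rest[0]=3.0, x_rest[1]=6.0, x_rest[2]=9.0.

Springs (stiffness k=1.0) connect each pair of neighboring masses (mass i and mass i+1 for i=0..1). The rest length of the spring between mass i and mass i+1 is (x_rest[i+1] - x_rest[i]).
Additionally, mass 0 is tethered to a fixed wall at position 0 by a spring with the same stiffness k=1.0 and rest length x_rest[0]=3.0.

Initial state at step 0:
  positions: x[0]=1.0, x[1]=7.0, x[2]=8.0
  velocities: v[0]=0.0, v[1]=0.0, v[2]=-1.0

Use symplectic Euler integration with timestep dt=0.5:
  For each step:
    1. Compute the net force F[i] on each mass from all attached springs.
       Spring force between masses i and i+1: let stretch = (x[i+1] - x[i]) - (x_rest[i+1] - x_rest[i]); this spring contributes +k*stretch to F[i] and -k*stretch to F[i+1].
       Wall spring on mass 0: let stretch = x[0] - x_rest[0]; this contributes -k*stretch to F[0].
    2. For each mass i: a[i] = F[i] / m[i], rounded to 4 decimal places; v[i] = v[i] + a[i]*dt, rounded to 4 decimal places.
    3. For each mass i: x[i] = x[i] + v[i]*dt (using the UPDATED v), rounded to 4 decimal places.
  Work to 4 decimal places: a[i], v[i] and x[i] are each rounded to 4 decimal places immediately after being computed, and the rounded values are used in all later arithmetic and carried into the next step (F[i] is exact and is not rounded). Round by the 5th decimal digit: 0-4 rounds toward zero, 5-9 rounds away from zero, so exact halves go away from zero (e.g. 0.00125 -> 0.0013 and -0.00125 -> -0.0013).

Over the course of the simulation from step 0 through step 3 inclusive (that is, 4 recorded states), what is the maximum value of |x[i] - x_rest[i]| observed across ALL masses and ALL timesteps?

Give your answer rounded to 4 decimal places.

Step 0: x=[1.0000 7.0000 8.0000] v=[0.0000 0.0000 -1.0000]
Step 1: x=[2.2500 5.7500 8.0000] v=[2.5000 -2.5000 0.0000]
Step 2: x=[3.8125 4.1875 8.1875] v=[3.1250 -3.1250 0.3750]
Step 3: x=[4.5157 3.5313 8.1250] v=[1.4063 -1.3125 -0.1250]
Max displacement = 2.4687

Answer: 2.4687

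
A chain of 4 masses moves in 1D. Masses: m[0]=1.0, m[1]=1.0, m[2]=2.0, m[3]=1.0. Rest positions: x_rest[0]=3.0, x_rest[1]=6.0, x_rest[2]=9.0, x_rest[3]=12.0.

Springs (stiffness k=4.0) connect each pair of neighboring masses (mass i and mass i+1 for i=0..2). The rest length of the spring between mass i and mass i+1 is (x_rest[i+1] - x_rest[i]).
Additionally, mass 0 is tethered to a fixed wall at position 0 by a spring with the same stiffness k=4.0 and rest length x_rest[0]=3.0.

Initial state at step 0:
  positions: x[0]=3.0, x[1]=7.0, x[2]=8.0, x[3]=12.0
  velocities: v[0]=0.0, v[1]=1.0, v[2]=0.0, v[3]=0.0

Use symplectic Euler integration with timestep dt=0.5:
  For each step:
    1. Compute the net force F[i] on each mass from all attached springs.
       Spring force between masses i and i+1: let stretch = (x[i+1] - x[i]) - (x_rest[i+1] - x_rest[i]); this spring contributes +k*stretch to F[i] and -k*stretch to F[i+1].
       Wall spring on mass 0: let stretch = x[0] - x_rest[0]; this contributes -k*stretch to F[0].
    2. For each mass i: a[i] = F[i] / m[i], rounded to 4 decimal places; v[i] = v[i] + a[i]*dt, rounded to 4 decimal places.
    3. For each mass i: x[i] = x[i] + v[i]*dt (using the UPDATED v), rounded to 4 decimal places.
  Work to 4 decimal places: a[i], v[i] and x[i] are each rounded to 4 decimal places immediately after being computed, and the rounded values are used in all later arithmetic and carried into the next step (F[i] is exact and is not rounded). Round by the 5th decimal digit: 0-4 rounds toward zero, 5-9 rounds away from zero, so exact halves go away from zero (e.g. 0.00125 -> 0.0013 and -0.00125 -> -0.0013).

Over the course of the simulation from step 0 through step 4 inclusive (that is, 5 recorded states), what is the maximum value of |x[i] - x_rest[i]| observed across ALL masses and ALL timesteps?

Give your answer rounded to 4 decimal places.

Answer: 1.7500

Derivation:
Step 0: x=[3.0000 7.0000 8.0000 12.0000] v=[0.0000 1.0000 0.0000 0.0000]
Step 1: x=[4.0000 4.5000 9.5000 11.0000] v=[2.0000 -5.0000 3.0000 -2.0000]
Step 2: x=[1.5000 6.5000 9.2500 11.5000] v=[-5.0000 4.0000 -0.5000 1.0000]
Step 3: x=[2.5000 6.2500 8.7500 12.7500] v=[2.0000 -0.5000 -1.0000 2.5000]
Step 4: x=[4.7500 4.7500 9.0000 13.0000] v=[4.5000 -3.0000 0.5000 0.5000]
Max displacement = 1.7500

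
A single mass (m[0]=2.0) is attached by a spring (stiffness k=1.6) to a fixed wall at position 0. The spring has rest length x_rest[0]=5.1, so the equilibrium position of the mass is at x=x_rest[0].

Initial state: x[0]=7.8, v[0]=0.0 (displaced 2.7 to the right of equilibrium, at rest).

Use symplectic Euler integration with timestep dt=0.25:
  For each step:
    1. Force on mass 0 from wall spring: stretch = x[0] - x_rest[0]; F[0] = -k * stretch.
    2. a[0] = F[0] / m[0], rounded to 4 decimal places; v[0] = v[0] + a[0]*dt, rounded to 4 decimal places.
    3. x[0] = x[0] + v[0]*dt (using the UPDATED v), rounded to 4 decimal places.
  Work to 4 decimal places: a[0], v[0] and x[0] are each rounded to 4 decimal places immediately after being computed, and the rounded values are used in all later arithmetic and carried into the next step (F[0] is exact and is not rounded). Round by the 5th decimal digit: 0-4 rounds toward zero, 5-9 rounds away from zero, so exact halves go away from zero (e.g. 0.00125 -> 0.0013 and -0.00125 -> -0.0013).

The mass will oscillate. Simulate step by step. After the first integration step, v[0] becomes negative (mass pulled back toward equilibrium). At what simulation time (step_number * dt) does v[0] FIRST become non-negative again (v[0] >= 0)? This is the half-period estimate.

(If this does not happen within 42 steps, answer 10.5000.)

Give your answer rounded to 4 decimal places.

Step 0: x=[7.8000] v=[0.0000]
Step 1: x=[7.6650] v=[-0.5400]
Step 2: x=[7.4018] v=[-1.0530]
Step 3: x=[7.0235] v=[-1.5134]
Step 4: x=[6.5490] v=[-1.8981]
Step 5: x=[6.0020] v=[-2.1879]
Step 6: x=[5.4099] v=[-2.3683]
Step 7: x=[4.8023] v=[-2.4303]
Step 8: x=[4.2096] v=[-2.3708]
Step 9: x=[3.6614] v=[-2.1927]
Step 10: x=[3.1852] v=[-1.9050]
Step 11: x=[2.8047] v=[-1.5221]
Step 12: x=[2.5389] v=[-1.0631]
Step 13: x=[2.4012] v=[-0.5509]
Step 14: x=[2.3984] v=[-0.0112]
Step 15: x=[2.5307] v=[0.5291]
First v>=0 after going negative at step 15, time=3.7500

Answer: 3.7500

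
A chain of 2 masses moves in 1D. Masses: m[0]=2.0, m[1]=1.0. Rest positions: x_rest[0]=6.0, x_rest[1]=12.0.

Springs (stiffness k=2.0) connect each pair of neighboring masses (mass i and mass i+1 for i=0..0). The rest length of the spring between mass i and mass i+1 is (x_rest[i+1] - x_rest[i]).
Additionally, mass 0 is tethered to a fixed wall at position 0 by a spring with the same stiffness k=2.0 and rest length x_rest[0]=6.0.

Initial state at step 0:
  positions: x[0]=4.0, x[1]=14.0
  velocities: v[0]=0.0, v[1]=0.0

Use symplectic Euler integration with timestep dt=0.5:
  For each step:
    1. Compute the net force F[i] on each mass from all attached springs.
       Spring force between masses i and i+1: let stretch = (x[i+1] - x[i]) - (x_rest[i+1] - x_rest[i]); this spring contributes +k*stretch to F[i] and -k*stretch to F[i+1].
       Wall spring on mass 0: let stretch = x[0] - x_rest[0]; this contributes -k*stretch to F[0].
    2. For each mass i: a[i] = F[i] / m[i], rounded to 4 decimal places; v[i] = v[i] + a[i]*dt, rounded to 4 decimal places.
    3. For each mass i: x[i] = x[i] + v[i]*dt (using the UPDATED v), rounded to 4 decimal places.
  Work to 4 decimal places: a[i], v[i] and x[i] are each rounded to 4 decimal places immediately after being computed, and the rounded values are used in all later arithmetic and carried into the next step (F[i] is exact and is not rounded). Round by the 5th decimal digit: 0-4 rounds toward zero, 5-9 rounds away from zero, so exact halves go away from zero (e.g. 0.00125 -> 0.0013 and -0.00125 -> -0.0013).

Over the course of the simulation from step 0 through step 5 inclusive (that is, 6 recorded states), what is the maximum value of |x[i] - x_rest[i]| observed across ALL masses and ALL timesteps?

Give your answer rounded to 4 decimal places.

Step 0: x=[4.0000 14.0000] v=[0.0000 0.0000]
Step 1: x=[5.5000 12.0000] v=[3.0000 -4.0000]
Step 2: x=[7.2500 9.7500] v=[3.5000 -4.5000]
Step 3: x=[7.8125 9.2500] v=[1.1250 -1.0000]
Step 4: x=[6.7813 11.0313] v=[-2.0625 3.5625]
Step 5: x=[5.1172 13.6876] v=[-3.3282 5.3125]
Max displacement = 2.7500

Answer: 2.7500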